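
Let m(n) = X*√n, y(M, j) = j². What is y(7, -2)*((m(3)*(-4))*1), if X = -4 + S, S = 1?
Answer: 48*√3 ≈ 83.138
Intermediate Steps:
X = -3 (X = -4 + 1 = -3)
m(n) = -3*√n
y(7, -2)*((m(3)*(-4))*1) = (-2)²*((-3*√3*(-4))*1) = 4*((12*√3)*1) = 4*(12*√3) = 48*√3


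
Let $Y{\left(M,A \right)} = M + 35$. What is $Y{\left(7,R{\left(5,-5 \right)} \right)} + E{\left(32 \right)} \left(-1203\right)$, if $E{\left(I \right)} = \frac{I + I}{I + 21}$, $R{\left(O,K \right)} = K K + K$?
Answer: $- \frac{74766}{53} \approx -1410.7$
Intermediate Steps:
$R{\left(O,K \right)} = K + K^{2}$ ($R{\left(O,K \right)} = K^{2} + K = K + K^{2}$)
$Y{\left(M,A \right)} = 35 + M$
$E{\left(I \right)} = \frac{2 I}{21 + I}$
$Y{\left(7,R{\left(5,-5 \right)} \right)} + E{\left(32 \right)} \left(-1203\right) = \left(35 + 7\right) + 2 \cdot 32 \frac{1}{21 + 32} \left(-1203\right) = 42 + 2 \cdot 32 \cdot \frac{1}{53} \left(-1203\right) = 42 + \frac{64}{53} \left(-1203\right) = 42 - \frac{76992}{53} = - \frac{74766}{53}$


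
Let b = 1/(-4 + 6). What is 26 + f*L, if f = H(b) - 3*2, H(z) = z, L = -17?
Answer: 239/2 ≈ 119.50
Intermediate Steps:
b = 1/2 ≈ 0.50000
f = -11/2 (f = 1/2 - 3*2 = 1/2 - 6 = -11/2 ≈ -5.5000)
26 + f*L = 26 - 11/2*(-17) = 26 + 187/2 = 239/2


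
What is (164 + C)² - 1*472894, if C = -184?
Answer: -472494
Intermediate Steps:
(164 + C)² - 1*472894 = (164 - 184)² - 1*472894 = (-20)² - 472894 = 400 - 472894 = -472494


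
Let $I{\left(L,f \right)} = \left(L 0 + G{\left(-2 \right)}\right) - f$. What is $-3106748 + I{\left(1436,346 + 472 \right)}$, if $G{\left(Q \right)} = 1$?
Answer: $-3107565$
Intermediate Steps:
$I{\left(L,f \right)} = 1 - f$ ($I{\left(L,f \right)} = \left(L 0 + 1\right) - f = \left(0 + 1\right) - f = 1 - f$)
$-3106748 + I{\left(1436,346 + 472 \right)} = -3106748 + \left(1 - \left(346 + 472\right)\right) = -3106748 + \left(1 - 818\right) = -3106748 - 817 = -3107565$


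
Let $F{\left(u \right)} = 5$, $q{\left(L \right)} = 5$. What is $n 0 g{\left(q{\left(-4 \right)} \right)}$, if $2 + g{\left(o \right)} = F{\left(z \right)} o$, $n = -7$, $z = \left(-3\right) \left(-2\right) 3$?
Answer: $0$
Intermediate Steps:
$z = 18$ ($z = 6 \cdot 3 = 18$)
$g{\left(o \right)} = -2 + 5 o$
$n 0 g{\left(q{\left(-4 \right)} \right)} = \left(-7\right) 0 \left(-2 + 5 \cdot 5\right) = 0 \left(-2 + 25\right) = 0 \cdot 23 = 0$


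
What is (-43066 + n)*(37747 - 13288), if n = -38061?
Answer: -1984285293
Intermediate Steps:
(-43066 + n)*(37747 - 13288) = (-43066 - 38061)*(37747 - 13288) = -81127*24459 = -1984285293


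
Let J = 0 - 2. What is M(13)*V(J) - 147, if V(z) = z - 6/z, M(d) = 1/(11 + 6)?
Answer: -2498/17 ≈ -146.94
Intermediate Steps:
M(d) = 1/17
J = -2
M(13)*V(J) - 147 = (-2 - 6/(-2))/17 - 147 = (-2 - 6*(-½))/17 - 147 = (-2 + 3)/17 - 147 = (1/17)*1 - 147 = 1/17 - 147 = -2498/17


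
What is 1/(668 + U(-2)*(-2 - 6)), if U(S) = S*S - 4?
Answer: 1/668 ≈ 0.0014970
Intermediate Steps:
U(S) = -4 + S² (U(S) = S² - 4 = -4 + S²)
1/(668 + U(-2)*(-2 - 6)) = 1/(668 + (-4 + (-2)²)*(-2 - 6)) = 1/(668 + (-4 + 4)*(-8)) = 1/(668 + 0*(-8)) = 1/(668 + 0) = 1/668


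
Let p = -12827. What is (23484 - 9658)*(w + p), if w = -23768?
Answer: -505962470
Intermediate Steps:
(23484 - 9658)*(w + p) = (23484 - 9658)*(-23768 - 12827) = 13826*(-36595) = -505962470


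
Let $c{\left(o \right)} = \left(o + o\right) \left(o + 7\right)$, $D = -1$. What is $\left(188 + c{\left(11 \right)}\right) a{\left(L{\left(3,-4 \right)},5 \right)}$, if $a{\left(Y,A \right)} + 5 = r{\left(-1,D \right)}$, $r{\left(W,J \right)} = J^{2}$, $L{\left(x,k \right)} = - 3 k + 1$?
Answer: $-2336$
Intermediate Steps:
$L{\left(x,k \right)} = 1 - 3 k$
$c{\left(o \right)} = 2 o \left(7 + o\right)$
$a{\left(Y,A \right)} = -4$ ($a{\left(Y,A \right)} = -5 + \left(-1\right)^{2} = -5 + 1 = -4$)
$\left(188 + c{\left(11 \right)}\right) a{\left(L{\left(3,-4 \right)},5 \right)} = \left(188 + 2 \cdot 11 \left(7 + 11\right)\right) \left(-4\right) = \left(188 + 2 \cdot 11 \cdot 18\right) \left(-4\right) = \left(188 + 396\right) \left(-4\right) = 584 \left(-4\right) = -2336$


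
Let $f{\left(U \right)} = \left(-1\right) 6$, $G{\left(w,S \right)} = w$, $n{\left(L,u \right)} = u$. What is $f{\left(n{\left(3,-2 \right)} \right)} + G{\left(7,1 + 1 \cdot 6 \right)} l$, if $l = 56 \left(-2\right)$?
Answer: $-790$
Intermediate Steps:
$f{\left(U \right)} = -6$
$l = -112$
$f{\left(n{\left(3,-2 \right)} \right)} + G{\left(7,1 + 1 \cdot 6 \right)} l = -6 + 7 \left(-112\right) = -6 - 784 = -790$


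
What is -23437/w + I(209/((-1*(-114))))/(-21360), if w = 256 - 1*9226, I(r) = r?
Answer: 870605/333216 ≈ 2.6127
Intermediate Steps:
w = -8970 (w = 256 - 9226 = -8970)
-23437/w + I(209/((-1*(-114))))/(-21360) = -23437/(-8970) + (209/((-1*(-114))))/(-21360) = -23437*(-1/8970) + (209/114)*(-1/21360) = 1019/390 + (209*(1/114))*(-1/21360) = 1019/390 + (11/6)*(-1/21360) = 1019/390 - 11/128160 = 870605/333216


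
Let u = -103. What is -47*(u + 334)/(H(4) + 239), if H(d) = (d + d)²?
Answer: -3619/101 ≈ -35.832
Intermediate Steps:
H(d) = 4*d² (H(d) = (2*d)² = 4*d²)
-47*(u + 334)/(H(4) + 239) = -47*(-103 + 334)/(4*4² + 239) = -10857/(4*16 + 239) = -10857/(64 + 239) = -10857/303 = -47*77/101 = -3619/101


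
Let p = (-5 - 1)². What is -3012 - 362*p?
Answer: -16044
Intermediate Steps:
p = 36 (p = (-6)² = 36)
-3012 - 362*p = -3012 - 362*36 = -3012 - 1*13032 = -3012 - 13032 = -16044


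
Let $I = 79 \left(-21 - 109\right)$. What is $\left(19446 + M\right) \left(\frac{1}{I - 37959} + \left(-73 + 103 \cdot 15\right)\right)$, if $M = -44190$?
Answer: $- \frac{1756652944728}{48229} \approx -3.6423 \cdot 10^{7}$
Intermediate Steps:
$I = -10270$ ($I = 79 \left(-130\right) = -10270$)
$\left(19446 + M\right) \left(\frac{1}{I - 37959} + \left(-73 + 103 \cdot 15\right)\right) = \left(19446 - 44190\right) \left(\frac{1}{-10270 - 37959} + \left(-73 + 103 \cdot 15\right)\right) = - 24744 \left(\frac{1}{-48229} + \left(-73 + 1545\right)\right) = - 24744 \left(- \frac{1}{48229} + 1472\right) = \left(-24744\right) \frac{70993087}{48229} = - \frac{1756652944728}{48229}$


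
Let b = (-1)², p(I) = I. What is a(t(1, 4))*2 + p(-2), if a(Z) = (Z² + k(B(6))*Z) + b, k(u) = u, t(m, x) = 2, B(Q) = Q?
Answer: 32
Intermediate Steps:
b = 1
a(Z) = 1 + Z² + 6*Z (a(Z) = (Z² + 6*Z) + 1 = 1 + Z² + 6*Z)
a(t(1, 4))*2 + p(-2) = (1 + 2² + 6*2)*2 - 2 = (1 + 4 + 12)*2 - 2 = 17*2 - 2 = 34 - 2 = 32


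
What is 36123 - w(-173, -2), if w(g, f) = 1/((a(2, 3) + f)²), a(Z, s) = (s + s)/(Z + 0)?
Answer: 36122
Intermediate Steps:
a(Z, s) = 2*s/Z (a(Z, s) = (2*s)/Z = 2*s/Z)
w(g, f) = (3 + f)⁻² (w(g, f) = 1/((2*3/2 + f)²) = 1/((2*3*(½) + f)²) = 1/((3 + f)²) = (3 + f)⁻²)
36123 - w(-173, -2) = 36123 - 1/(3 - 2)² = 36123 - 1/1² = 36123 - 1*1 = 36123 - 1 = 36122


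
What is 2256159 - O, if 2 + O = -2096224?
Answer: 4352385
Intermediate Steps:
O = -2096226 (O = -2 - 2096224 = -2096226)
2256159 - O = 2256159 - 1*(-2096226) = 2256159 + 2096226 = 4352385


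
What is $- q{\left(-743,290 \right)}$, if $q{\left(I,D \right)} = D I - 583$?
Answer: $216053$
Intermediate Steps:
$q{\left(I,D \right)} = -583 + D I$
$- q{\left(-743,290 \right)} = - (-583 + 290 \left(-743\right)) = - (-583 - 215470) = \left(-1\right) \left(-216053\right) = 216053$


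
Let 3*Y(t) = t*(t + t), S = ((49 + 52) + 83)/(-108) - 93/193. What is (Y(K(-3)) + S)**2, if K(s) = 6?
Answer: 12922005625/27154521 ≈ 475.87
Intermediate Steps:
S = -11389/5211 (S = (101 + 83)*(-1/108) - 93*1/193 = 184*(-1/108) - 93/193 = -46/27 - 93/193 = -11389/5211 ≈ -2.1856)
Y(t) = 2*t**2/3 (Y(t) = (t*(t + t))/3 = (t*(2*t))/3 = (2*t**2)/3 = 2*t**2/3)
(Y(K(-3)) + S)**2 = ((2/3)*6**2 - 11389/5211)**2 = ((2/3)*36 - 11389/5211)**2 = (24 - 11389/5211)**2 = (113675/5211)**2 = 12922005625/27154521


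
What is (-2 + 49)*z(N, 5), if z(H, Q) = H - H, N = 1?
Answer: 0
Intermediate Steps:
z(H, Q) = 0
(-2 + 49)*z(N, 5) = (-2 + 49)*0 = 47*0 = 0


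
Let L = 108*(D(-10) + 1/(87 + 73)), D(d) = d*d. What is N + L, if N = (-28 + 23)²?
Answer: 433027/40 ≈ 10826.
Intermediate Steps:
D(d) = d²
N = 25 (N = (-5)² = 25)
L = 432027/40 (L = 108*((-10)² + 1/(87 + 73)) = 108*(100 + 1/160) = 108*(16001/160) = 432027/40 ≈ 10801.)
N + L = 25 + 432027/40 = 433027/40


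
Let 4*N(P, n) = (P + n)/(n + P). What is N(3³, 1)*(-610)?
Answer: -305/2 ≈ -152.50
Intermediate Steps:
N(P, n) = ¼ (N(P, n) = ((P + n)/(n + P))/4 = ((P + n)/(P + n))/4 = (¼)*1 = ¼)
N(3³, 1)*(-610) = (¼)*(-610) = -305/2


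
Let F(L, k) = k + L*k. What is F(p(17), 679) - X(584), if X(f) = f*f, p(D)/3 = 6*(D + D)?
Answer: 75171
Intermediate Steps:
p(D) = 36*D (p(D) = 3*(6*(D + D)) = 3*(6*(2*D)) = 3*(12*D) = 36*D)
X(f) = f²
F(p(17), 679) - X(584) = 679*(1 + 36*17) - 1*584² = 679*(1 + 612) - 1*341056 = 679*613 - 341056 = 416227 - 341056 = 75171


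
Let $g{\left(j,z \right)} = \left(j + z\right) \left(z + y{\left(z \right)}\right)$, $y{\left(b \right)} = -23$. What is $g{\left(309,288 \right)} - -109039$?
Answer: $267244$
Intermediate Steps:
$g{\left(j,z \right)} = \left(-23 + z\right) \left(j + z\right)$ ($g{\left(j,z \right)} = \left(j + z\right) \left(z - 23\right) = \left(j + z\right) \left(-23 + z\right) = \left(-23 + z\right) \left(j + z\right)$)
$g{\left(309,288 \right)} - -109039 = \left(288^{2} - 7107 - 6624 + 309 \cdot 288\right) - -109039 = \left(82944 - 7107 - 6624 + 88992\right) + 109039 = 158205 + 109039 = 267244$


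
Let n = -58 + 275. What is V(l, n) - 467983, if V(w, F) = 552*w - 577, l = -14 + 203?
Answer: -364232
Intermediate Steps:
n = 217
l = 189
V(w, F) = -577 + 552*w
V(l, n) - 467983 = (-577 + 552*189) - 467983 = (-577 + 104328) - 467983 = 103751 - 467983 = -364232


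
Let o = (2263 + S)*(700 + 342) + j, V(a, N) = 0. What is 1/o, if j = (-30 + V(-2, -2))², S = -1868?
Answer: 1/412490 ≈ 2.4243e-6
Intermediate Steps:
j = 900 (j = (-30 + 0)² = (-30)² = 900)
o = 412490 (o = (2263 - 1868)*(700 + 342) + 900 = 395*1042 + 900 = 411590 + 900 = 412490)
1/o = 1/412490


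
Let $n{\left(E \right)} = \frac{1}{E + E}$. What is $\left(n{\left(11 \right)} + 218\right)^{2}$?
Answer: $\frac{23011209}{484} \approx 47544.0$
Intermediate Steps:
$n{\left(E \right)} = \frac{1}{2 E}$
$\left(n{\left(11 \right)} + 218\right)^{2} = \left(\frac{1}{2 \cdot 11} + 218\right)^{2} = \left(\frac{1}{2} \cdot \frac{1}{11} + 218\right)^{2} = \left(\frac{1}{22} + 218\right)^{2} = \left(\frac{4797}{22}\right)^{2} = \frac{23011209}{484}$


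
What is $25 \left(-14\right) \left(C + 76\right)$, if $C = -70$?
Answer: $-2100$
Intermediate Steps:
$25 \left(-14\right) \left(C + 76\right) = 25 \left(-14\right) \left(-70 + 76\right) = \left(-350\right) 6 = -2100$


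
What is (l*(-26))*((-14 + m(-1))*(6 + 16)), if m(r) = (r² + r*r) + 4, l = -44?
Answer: -201344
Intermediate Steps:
m(r) = 4 + 2*r² (m(r) = (r² + r²) + 4 = 2*r² + 4 = 4 + 2*r²)
(l*(-26))*((-14 + m(-1))*(6 + 16)) = (-44*(-26))*((-14 + (4 + 2*(-1)²))*(6 + 16)) = 1144*((-14 + (4 + 2*1))*22) = 1144*((-14 + (4 + 2))*22) = 1144*((-14 + 6)*22) = 1144*(-8*22) = 1144*(-176) = -201344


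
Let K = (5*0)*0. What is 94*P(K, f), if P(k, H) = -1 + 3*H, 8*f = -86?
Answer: -6251/2 ≈ -3125.5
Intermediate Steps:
f = -43/4 (f = (⅛)*(-86) = -43/4 ≈ -10.750)
K = 0 (K = 0*0 = 0)
94*P(K, f) = 94*(-1 + 3*(-43/4)) = 94*(-1 - 129/4) = 94*(-133/4) = -6251/2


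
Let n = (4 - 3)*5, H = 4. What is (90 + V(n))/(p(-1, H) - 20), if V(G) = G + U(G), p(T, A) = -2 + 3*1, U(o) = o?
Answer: -100/19 ≈ -5.2632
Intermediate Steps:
p(T, A) = 1 (p(T, A) = -2 + 3 = 1)
n = 5 (n = 1*5 = 5)
V(G) = 2*G (V(G) = G + G = 2*G)
(90 + V(n))/(p(-1, H) - 20) = (90 + 2*5)/(1 - 20) = (90 + 10)/(-19) = -1/19*100 = -100/19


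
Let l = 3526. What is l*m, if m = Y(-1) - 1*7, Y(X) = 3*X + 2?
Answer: -28208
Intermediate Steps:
Y(X) = 2 + 3*X
m = -8 (m = (2 + 3*(-1)) - 1*7 = (2 - 3) - 7 = -1 - 7 = -8)
l*m = 3526*(-8) = -28208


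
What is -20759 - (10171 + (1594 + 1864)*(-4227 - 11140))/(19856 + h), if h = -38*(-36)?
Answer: -55351443/3032 ≈ -18256.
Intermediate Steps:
h = 1368
-20759 - (10171 + (1594 + 1864)*(-4227 - 11140))/(19856 + h) = -20759 - (10171 + (1594 + 1864)*(-4227 - 11140))/(19856 + 1368) = -20759 - (10171 + 3458*(-15367))/21224 = -20759 - (10171 - 53139086)/21224 = -20759 - (-53128915)/21224 = -20759 - 1*(-7589845/3032) = -20759 + 7589845/3032 = -55351443/3032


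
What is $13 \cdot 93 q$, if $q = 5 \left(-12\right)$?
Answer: $-72540$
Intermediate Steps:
$q = -60$
$13 \cdot 93 q = 13 \cdot 93 \left(-60\right) = 1209 \left(-60\right) = -72540$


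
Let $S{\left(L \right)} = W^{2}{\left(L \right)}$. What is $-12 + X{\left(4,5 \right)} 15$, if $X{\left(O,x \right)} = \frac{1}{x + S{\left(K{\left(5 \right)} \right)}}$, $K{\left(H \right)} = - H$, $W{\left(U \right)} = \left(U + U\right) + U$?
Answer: $- \frac{549}{46} \approx -11.935$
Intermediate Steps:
$W{\left(U \right)} = 3 U$ ($W{\left(U \right)} = 2 U + U = 3 U$)
$S{\left(L \right)} = 9 L^{2}$ ($S{\left(L \right)} = \left(3 L\right)^{2} = 9 L^{2}$)
$X{\left(O,x \right)} = \frac{1}{225 + x}$ ($X{\left(O,x \right)} = \frac{1}{x + 9 \left(\left(-1\right) 5\right)^{2}} = \frac{1}{x + 9 \left(-5\right)^{2}} = \frac{1}{x + 9 \cdot 25} = \frac{1}{x + 225} = \frac{1}{225 + x}$)
$-12 + X{\left(4,5 \right)} 15 = -12 + \frac{1}{225 + 5} \cdot 15 = -12 + \frac{1}{230} \cdot 15 = -12 + \frac{3}{46} = - \frac{549}{46}$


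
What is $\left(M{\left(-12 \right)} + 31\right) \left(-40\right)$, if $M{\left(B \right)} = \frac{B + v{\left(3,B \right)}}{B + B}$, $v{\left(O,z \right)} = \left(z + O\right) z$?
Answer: $-1080$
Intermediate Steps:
$v{\left(O,z \right)} = z \left(O + z\right)$ ($v{\left(O,z \right)} = \left(O + z\right) z = z \left(O + z\right)$)
$M{\left(B \right)} = \frac{B + B \left(3 + B\right)}{2 B}$ ($M{\left(B \right)} = \frac{B + B \left(3 + B\right)}{B + B} = \frac{B + B \left(3 + B\right)}{2 B}$)
$\left(M{\left(-12 \right)} + 31\right) \left(-40\right) = \left(\left(2 + \frac{1}{2} \left(-12\right)\right) + 31\right) \left(-40\right) = \left(\left(2 - 6\right) + 31\right) \left(-40\right) = \left(-4 + 31\right) \left(-40\right) = 27 \left(-40\right) = -1080$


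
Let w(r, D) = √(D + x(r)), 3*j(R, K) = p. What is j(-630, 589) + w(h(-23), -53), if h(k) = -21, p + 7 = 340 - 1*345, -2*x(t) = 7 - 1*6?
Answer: -4 + I*√214/2 ≈ -4.0 + 7.3144*I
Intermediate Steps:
x(t) = -½ (x(t) = -(7 - 1*6)/2 = -(7 - 6)/2 = -½*1 = -½)
p = -12 (p = -7 + (340 - 1*345) = -7 + (340 - 345) = -7 - 5 = -12)
j(R, K) = -4 (j(R, K) = (⅓)*(-12) = -4)
w(r, D) = √(-½ + D) (w(r, D) = √(D - ½) = √(-½ + D))
j(-630, 589) + w(h(-23), -53) = -4 + √(-2 + 4*(-53))/2 = -4 + √(-2 - 212)/2 = -4 + √(-214)/2 = -4 + (I*√214)/2 = -4 + I*√214/2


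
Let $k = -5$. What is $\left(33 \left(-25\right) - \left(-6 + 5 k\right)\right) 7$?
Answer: $-5558$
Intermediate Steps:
$\left(33 \left(-25\right) - \left(-6 + 5 k\right)\right) 7 = \left(33 \left(-25\right) + \left(6 - -25\right)\right) 7 = \left(-825 + \left(6 + 25\right)\right) 7 = \left(-825 + 31\right) 7 = \left(-794\right) 7 = -5558$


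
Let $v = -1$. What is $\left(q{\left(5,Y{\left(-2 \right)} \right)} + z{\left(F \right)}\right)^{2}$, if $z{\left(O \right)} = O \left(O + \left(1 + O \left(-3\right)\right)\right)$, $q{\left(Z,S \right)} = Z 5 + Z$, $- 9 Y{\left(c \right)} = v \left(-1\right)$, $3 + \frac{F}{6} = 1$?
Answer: $72900$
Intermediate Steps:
$F = -12$ ($F = -18 + 6 \cdot 1 = -18 + 6 = -12$)
$Y{\left(c \right)} = - \frac{1}{9}$ ($Y{\left(c \right)} = - \frac{\left(-1\right) \left(-1\right)}{9} = \left(- \frac{1}{9}\right) 1 = - \frac{1}{9}$)
$q{\left(Z,S \right)} = 6 Z$ ($q{\left(Z,S \right)} = 5 Z + Z = 6 Z$)
$z{\left(O \right)} = O \left(1 - 2 O\right)$ ($z{\left(O \right)} = O \left(O - \left(-1 + 3 O\right)\right) = O \left(1 - 2 O\right)$)
$\left(q{\left(5,Y{\left(-2 \right)} \right)} + z{\left(F \right)}\right)^{2} = \left(6 \cdot 5 - 12 \left(1 - -24\right)\right)^{2} = \left(30 - 12 \left(1 + 24\right)\right)^{2} = \left(30 - 300\right)^{2} = \left(-270\right)^{2} = 72900$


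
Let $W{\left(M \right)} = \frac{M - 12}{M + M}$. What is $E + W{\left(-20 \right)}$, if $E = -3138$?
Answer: $- \frac{15686}{5} \approx -3137.2$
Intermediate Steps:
$W{\left(M \right)} = \frac{-12 + M}{2 M}$
$E + W{\left(-20 \right)} = -3138 + \frac{-12 - 20}{2 \left(-20\right)} = -3138 + \frac{1}{2} \left(- \frac{1}{20}\right) \left(-32\right) = -3138 + \frac{4}{5} = - \frac{15686}{5}$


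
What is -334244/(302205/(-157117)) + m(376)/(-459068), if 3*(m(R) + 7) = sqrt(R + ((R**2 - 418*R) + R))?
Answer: 24108146327836699/138732644940 - 2*I*sqrt(235)/344301 ≈ 1.7377e+5 - 8.9048e-5*I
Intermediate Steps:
m(R) = -7 + sqrt(R**2 - 416*R)/3 (m(R) = -7 + sqrt(R + ((R**2 - 418*R) + R))/3 = -7 + sqrt(R + (R**2 - 417*R))/3 = -7 + sqrt(R**2 - 416*R)/3)
-334244/(302205/(-157117)) + m(376)/(-459068) = -334244/(302205/(-157117)) + (-7 + sqrt(376*(-416 + 376))/3)/(-459068) = -334244/(302205*(-1/157117)) + (-7 + sqrt(376*(-40))/3)*(-1/459068) = -334244/(-302205/157117) + (-7 + sqrt(-15040)/3)*(-1/459068) = -334244*(-157117/302205) + (-7 + (8*I*sqrt(235))/3)*(-1/459068) = 52515414548/302205 + (-7 + 8*I*sqrt(235)/3)*(-1/459068) = 52515414548/302205 + (7/459068 - 2*I*sqrt(235)/344301) = 24108146327836699/138732644940 - 2*I*sqrt(235)/344301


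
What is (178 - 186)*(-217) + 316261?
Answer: 317997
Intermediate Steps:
(178 - 186)*(-217) + 316261 = -8*(-217) + 316261 = 1736 + 316261 = 317997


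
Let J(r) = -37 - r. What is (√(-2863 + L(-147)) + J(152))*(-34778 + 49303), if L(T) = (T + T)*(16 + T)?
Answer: -2745225 + 14525*√35651 ≈ -2691.1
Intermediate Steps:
L(T) = 2*T*(16 + T) (L(T) = (2*T)*(16 + T) = 2*T*(16 + T))
(√(-2863 + L(-147)) + J(152))*(-34778 + 49303) = (√(-2863 + 2*(-147)*(16 - 147)) + (-37 - 1*152))*(-34778 + 49303) = (√(-2863 + 2*(-147)*(-131)) + (-37 - 152))*14525 = (√(-2863 + 38514) - 189)*14525 = (√35651 - 189)*14525 = (-189 + √35651)*14525 = -2745225 + 14525*√35651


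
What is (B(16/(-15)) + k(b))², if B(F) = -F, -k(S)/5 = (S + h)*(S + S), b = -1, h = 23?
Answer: 10995856/225 ≈ 48871.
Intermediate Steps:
k(S) = -10*S*(23 + S) (k(S) = -5*(S + 23)*(S + S) = -5*(23 + S)*2*S = -10*S*(23 + S))
(B(16/(-15)) + k(b))² = (-16/(-15) - 10*(-1)*(23 - 1))² = (-16*(-1)/15 - 10*(-1)*22)² = (-1*(-16/15) + 220)² = (16/15 + 220)² = (3316/15)² = 10995856/225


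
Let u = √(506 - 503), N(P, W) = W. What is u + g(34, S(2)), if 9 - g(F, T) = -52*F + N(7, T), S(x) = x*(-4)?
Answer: 1785 + √3 ≈ 1786.7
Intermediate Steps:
S(x) = -4*x
g(F, T) = 9 - T + 52*F (g(F, T) = 9 - (-52*F + T) = 9 - (T - 52*F) = 9 + (-T + 52*F) = 9 - T + 52*F)
u = √3 ≈ 1.7320
u + g(34, S(2)) = √3 + (9 - (-4)*2 + 52*34) = √3 + (9 - 1*(-8) + 1768) = √3 + (9 + 8 + 1768) = √3 + 1785 = 1785 + √3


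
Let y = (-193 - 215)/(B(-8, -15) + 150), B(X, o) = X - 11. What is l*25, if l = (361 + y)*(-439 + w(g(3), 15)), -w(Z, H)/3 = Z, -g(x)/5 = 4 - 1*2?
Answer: -479378675/131 ≈ -3.6594e+6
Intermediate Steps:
B(X, o) = -11 + X
g(x) = -10 (g(x) = -5*(4 - 1*2) = -5*(4 - 2) = -5*2 = -10)
w(Z, H) = -3*Z
y = -408/131 (y = (-193 - 215)/((-11 - 8) + 150) = -408/(-19 + 150) = -408/131 ≈ -3.1145)
l = -19175147/131 (l = (361 - 408/131)*(-439 - 3*(-10)) = 46883*(-439 + 30)/131 = (46883/131)*(-409) = -19175147/131 ≈ -1.4638e+5)
l*25 = -19175147/131*25 = -479378675/131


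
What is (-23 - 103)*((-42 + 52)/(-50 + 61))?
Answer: -1260/11 ≈ -114.55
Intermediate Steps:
(-23 - 103)*((-42 + 52)/(-50 + 61)) = -1260/11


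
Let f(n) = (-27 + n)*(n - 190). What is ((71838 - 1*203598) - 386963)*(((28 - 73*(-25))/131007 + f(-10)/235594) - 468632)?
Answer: 3751423849036858699201/15432231579 ≈ 2.4309e+11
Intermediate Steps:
f(n) = (-190 + n)*(-27 + n) (f(n) = (-27 + n)*(-190 + n) = (-190 + n)*(-27 + n))
((71838 - 1*203598) - 386963)*(((28 - 73*(-25))/131007 + f(-10)/235594) - 468632) = ((71838 - 1*203598) - 386963)*(((28 - 73*(-25))/131007 + (5130 + (-10)² - 217*(-10))/235594) - 468632) = ((71838 - 203598) - 386963)*(((28 + 1825)*(1/131007) + (5130 + 100 + 2170)*(1/235594)) - 468632) = (-131760 - 386963)*((1853*(1/131007) + 7400*(1/235594)) - 468632) = -518723*((1853/131007 + 3700/117797) - 468632) = -518723*(703003741/15432231579 - 468632) = -518723*(-7232036846326187/15432231579) = 3751423849036858699201/15432231579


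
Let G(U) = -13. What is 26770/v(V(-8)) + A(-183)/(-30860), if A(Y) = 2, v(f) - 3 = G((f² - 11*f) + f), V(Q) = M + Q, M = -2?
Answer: -41306111/15430 ≈ -2677.0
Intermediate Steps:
V(Q) = -2 + Q
v(f) = -10 (v(f) = 3 - 13 = -10)
26770/v(V(-8)) + A(-183)/(-30860) = 26770/(-10) + 2/(-30860) = 26770*(-⅒) + 2*(-1/30860) = -2677 - 1/15430 = -41306111/15430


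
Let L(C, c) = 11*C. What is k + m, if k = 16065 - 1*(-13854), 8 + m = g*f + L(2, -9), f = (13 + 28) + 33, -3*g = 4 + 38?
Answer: 28897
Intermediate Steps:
g = -14 (g = -(4 + 38)/3 = -1/3*42 = -14)
f = 74 (f = 41 + 33 = 74)
m = -1022 (m = -8 + (-14*74 + 11*2) = -8 + (-1036 + 22) = -8 - 1014 = -1022)
k = 29919 (k = 16065 + 13854 = 29919)
k + m = 29919 - 1022 = 28897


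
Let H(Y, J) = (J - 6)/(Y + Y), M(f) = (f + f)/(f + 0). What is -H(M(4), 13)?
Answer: -7/4 ≈ -1.7500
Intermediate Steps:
M(f) = 2 (M(f) = (2*f)/f = 2)
H(Y, J) = (-6 + J)/(2*Y) (H(Y, J) = (-6 + J)/((2*Y)) = (-6 + J)*(1/(2*Y)) = (-6 + J)/(2*Y))
-H(M(4), 13) = -(-6 + 13)/(2*2) = -7/(2*2) = -1*7/4 = -7/4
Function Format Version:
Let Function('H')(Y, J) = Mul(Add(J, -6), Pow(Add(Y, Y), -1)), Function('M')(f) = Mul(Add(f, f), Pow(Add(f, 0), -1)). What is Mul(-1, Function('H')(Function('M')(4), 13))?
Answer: Rational(-7, 4) ≈ -1.7500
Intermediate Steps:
Function('M')(f) = 2 (Function('M')(f) = Mul(Mul(2, f), Pow(f, -1)) = 2)
Function('H')(Y, J) = Mul(Rational(1, 2), Pow(Y, -1), Add(-6, J)) (Function('H')(Y, J) = Mul(Add(-6, J), Pow(Mul(2, Y), -1)) = Mul(Add(-6, J), Mul(Rational(1, 2), Pow(Y, -1))) = Mul(Rational(1, 2), Pow(Y, -1), Add(-6, J)))
Mul(-1, Function('H')(Function('M')(4), 13)) = Mul(-1, Mul(Rational(1, 2), Pow(2, -1), Add(-6, 13))) = Mul(-1, Mul(Rational(1, 2), Rational(1, 2), 7)) = Mul(-1, Rational(7, 4)) = Rational(-7, 4)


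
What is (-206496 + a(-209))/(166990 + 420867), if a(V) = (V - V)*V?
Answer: -206496/587857 ≈ -0.35127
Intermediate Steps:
a(V) = 0 (a(V) = 0*V = 0)
(-206496 + a(-209))/(166990 + 420867) = (-206496 + 0)/(166990 + 420867) = -206496/587857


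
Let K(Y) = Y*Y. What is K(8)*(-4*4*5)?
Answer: -5120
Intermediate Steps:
K(Y) = Y²
K(8)*(-4*4*5) = 8²*(-4*4*5) = 64*(-16*5) = 64*(-80) = -5120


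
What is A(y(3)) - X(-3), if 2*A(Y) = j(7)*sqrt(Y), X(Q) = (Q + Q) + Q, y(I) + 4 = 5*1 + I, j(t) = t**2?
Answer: 58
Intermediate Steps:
y(I) = 1 + I (y(I) = -4 + (5*1 + I) = -4 + (5 + I) = 1 + I)
X(Q) = 3*Q (X(Q) = 2*Q + Q = 3*Q)
A(Y) = 49*sqrt(Y)/2 (A(Y) = (7**2*sqrt(Y))/2 = (49*sqrt(Y))/2 = 49*sqrt(Y)/2)
A(y(3)) - X(-3) = 49*sqrt(1 + 3)/2 - 3*(-3) = 49*sqrt(4)/2 - 1*(-9) = (49/2)*2 + 9 = 49 + 9 = 58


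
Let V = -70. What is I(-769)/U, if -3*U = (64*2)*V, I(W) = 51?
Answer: 153/8960 ≈ 0.017076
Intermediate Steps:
U = 8960/3 (U = -64*2*(-70)/3 = -128*(-70)/3 = -1/3*(-8960) = 8960/3 ≈ 2986.7)
I(-769)/U = 51/(8960/3) = 51*(3/8960) = 153/8960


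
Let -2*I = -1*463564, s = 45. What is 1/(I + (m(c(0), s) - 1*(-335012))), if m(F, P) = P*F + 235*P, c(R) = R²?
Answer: 1/577369 ≈ 1.7320e-6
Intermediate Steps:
m(F, P) = 235*P + F*P (m(F, P) = F*P + 235*P = 235*P + F*P)
I = 231782 (I = -(-1)*463564/2 = -½*(-463564) = 231782)
1/(I + (m(c(0), s) - 1*(-335012))) = 1/(231782 + (45*(235 + 0²) - 1*(-335012))) = 1/(231782 + (45*(235 + 0) + 335012)) = 1/(231782 + (45*235 + 335012)) = 1/(231782 + (10575 + 335012)) = 1/(231782 + 345587) = 1/577369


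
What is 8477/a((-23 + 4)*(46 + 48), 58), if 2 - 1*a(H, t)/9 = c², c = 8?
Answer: -8477/558 ≈ -15.192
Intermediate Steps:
a(H, t) = -558 (a(H, t) = 18 - 9*8² = 18 - 9*64 = 18 - 576 = -558)
8477/a((-23 + 4)*(46 + 48), 58) = 8477/(-558) = 8477*(-1/558) = -8477/558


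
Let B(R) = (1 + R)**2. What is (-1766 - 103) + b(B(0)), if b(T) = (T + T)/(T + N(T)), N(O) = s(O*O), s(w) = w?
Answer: -1868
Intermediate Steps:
N(O) = O**2 (N(O) = O*O = O**2)
b(T) = 2*T/(T + T**2) (b(T) = (T + T)/(T + T**2) = (2*T)/(T + T**2) = 2*T/(T + T**2))
(-1766 - 103) + b(B(0)) = (-1766 - 103) + 2/(1 + (1 + 0)**2) = -1869 + 2/(1 + 1**2) = -1869 + 2/(1 + 1) = -1869 + 2/2 = -1869 + 2*(1/2) = -1869 + 1 = -1868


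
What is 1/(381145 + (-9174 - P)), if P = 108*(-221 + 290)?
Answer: 1/364519 ≈ 2.7433e-6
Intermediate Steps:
P = 7452 (P = 108*69 = 7452)
1/(381145 + (-9174 - P)) = 1/(381145 + (-9174 - 1*7452)) = 1/(381145 + (-9174 - 7452)) = 1/(381145 - 16626) = 1/364519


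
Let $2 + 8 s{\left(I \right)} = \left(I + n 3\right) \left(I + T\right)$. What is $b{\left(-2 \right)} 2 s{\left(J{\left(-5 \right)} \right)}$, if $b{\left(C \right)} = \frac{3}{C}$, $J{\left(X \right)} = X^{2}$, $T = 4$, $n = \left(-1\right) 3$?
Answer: $- \frac{693}{4} \approx -173.25$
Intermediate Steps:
$n = -3$
$s{\left(I \right)} = - \frac{1}{4} + \frac{\left(-9 + I\right) \left(4 + I\right)}{8}$ ($s{\left(I \right)} = - \frac{1}{4} + \frac{\left(I - 9\right) \left(I + 4\right)}{8} = - \frac{1}{4} + \frac{\left(I - 9\right) \left(4 + I\right)}{8} = - \frac{1}{4} + \frac{\left(-9 + I\right) \left(4 + I\right)}{8}$)
$b{\left(-2 \right)} 2 s{\left(J{\left(-5 \right)} \right)} = \frac{3}{-2} \cdot 2 \left(- \frac{19}{4} - \frac{5 \left(-5\right)^{2}}{8} + \frac{\left(\left(-5\right)^{2}\right)^{2}}{8}\right) = 3 \left(- \frac{1}{2}\right) 2 \left(- \frac{19}{4} - \frac{125}{8} + \frac{25^{2}}{8}\right) = \left(- \frac{3}{2}\right) 2 \left(- \frac{19}{4} - \frac{125}{8} + \frac{1}{8} \cdot 625\right) = - 3 \left(- \frac{19}{4} - \frac{125}{8} + \frac{625}{8}\right) = \left(-3\right) \frac{231}{4} = - \frac{693}{4}$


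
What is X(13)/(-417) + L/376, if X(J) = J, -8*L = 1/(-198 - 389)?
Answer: -22953631/736295232 ≈ -0.031174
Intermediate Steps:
L = 1/4696 (L = -1/(8*(-198 - 389)) = -1/8/(-587) = -1/8*(-1/587) = 1/4696 ≈ 0.00021295)
X(13)/(-417) + L/376 = 13/(-417) + (1/4696)/376 = 13*(-1/417) + (1/4696)*(1/376) = -13/417 + 1/1765696 = -22953631/736295232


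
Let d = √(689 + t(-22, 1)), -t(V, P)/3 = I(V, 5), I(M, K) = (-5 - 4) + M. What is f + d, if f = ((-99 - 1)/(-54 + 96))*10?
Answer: -500/21 + √782 ≈ 4.1547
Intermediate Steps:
I(M, K) = -9 + M
t(V, P) = 27 - 3*V (t(V, P) = -3*(-9 + V) = 27 - 3*V)
f = -500/21 (f = -100/42*10 = -100*1/42*10 = -50/21*10 = -500/21 ≈ -23.810)
d = √782 (d = √(689 + (27 - 3*(-22))) = √(689 + (27 + 66)) = √(689 + 93) = √782 ≈ 27.964)
f + d = -500/21 + √782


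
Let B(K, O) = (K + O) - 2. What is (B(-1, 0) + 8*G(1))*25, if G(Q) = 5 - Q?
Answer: 725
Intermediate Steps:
B(K, O) = -2 + K + O
(B(-1, 0) + 8*G(1))*25 = ((-2 - 1 + 0) + 8*(5 - 1*1))*25 = (-3 + 8*(5 - 1))*25 = (-3 + 8*4)*25 = (-3 + 32)*25 = 29*25 = 725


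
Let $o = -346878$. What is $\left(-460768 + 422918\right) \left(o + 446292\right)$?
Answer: $-3762819900$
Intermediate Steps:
$\left(-460768 + 422918\right) \left(o + 446292\right) = \left(-460768 + 422918\right) \left(-346878 + 446292\right) = \left(-37850\right) 99414 = -3762819900$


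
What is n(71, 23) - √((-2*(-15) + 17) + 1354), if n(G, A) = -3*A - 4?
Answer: -73 - √1401 ≈ -110.43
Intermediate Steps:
n(G, A) = -4 - 3*A
n(71, 23) - √((-2*(-15) + 17) + 1354) = (-4 - 3*23) - √((-2*(-15) + 17) + 1354) = (-4 - 69) - √((30 + 17) + 1354) = -73 - √(47 + 1354) = -73 - √1401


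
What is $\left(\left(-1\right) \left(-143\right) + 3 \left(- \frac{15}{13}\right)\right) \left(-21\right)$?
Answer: $- \frac{38094}{13} \approx -2930.3$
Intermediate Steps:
$\left(\left(-1\right) \left(-143\right) + 3 \left(- \frac{15}{13}\right)\right) \left(-21\right) = \left(143 + 3 \left(\left(-15\right) \frac{1}{13}\right)\right) \left(-21\right) = \left(143 + 3 \left(- \frac{15}{13}\right)\right) \left(-21\right) = \left(143 - \frac{45}{13}\right) \left(-21\right) = \frac{1814}{13} \left(-21\right) = - \frac{38094}{13}$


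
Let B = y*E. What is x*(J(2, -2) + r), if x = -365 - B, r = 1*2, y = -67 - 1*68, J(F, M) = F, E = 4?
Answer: 700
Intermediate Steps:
y = -135 (y = -67 - 68 = -135)
r = 2
B = -540 (B = -135*4 = -540)
x = 175 (x = -365 - 1*(-540) = -365 + 540 = 175)
x*(J(2, -2) + r) = 175*(2 + 2) = 175*4 = 700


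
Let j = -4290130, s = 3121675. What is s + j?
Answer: -1168455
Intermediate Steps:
s + j = 3121675 - 4290130 = -1168455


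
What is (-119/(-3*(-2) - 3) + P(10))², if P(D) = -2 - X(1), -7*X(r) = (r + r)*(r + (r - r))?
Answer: 755161/441 ≈ 1712.4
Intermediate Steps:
X(r) = -2*r²/7 (X(r) = -(r + r)*(r + (r - r))/7 = -2*r*(r + 0)/7 = -2*r*r/7 = -2*r²/7)
P(D) = -12/7 (P(D) = -2 - (-2)*1²/7 = -2 - (-2)/7 = -2 - 1*(-2/7) = -2 + 2/7 = -12/7)
(-119/(-3*(-2) - 3) + P(10))² = (-119/(-3*(-2) - 3) - 12/7)² = (-119/(6 - 3) - 12/7)² = (-119/3 - 12/7)² = (-869/21)² = 755161/441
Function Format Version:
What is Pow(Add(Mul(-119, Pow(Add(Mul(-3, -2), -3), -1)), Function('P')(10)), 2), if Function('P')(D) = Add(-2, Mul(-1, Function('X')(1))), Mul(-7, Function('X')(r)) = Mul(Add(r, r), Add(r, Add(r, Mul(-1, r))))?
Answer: Rational(755161, 441) ≈ 1712.4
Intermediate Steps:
Function('X')(r) = Mul(Rational(-2, 7), Pow(r, 2)) (Function('X')(r) = Mul(Rational(-1, 7), Mul(Add(r, r), Add(r, Add(r, Mul(-1, r))))) = Mul(Rational(-1, 7), Mul(Mul(2, r), Add(r, 0))) = Mul(Rational(-1, 7), Mul(Mul(2, r), r)) = Mul(Rational(-1, 7), Mul(2, Pow(r, 2))) = Mul(Rational(-2, 7), Pow(r, 2)))
Function('P')(D) = Rational(-12, 7) (Function('P')(D) = Add(-2, Mul(-1, Mul(Rational(-2, 7), Pow(1, 2)))) = Add(-2, Mul(-1, Mul(Rational(-2, 7), 1))) = Add(-2, Mul(-1, Rational(-2, 7))) = Add(-2, Rational(2, 7)) = Rational(-12, 7))
Pow(Add(Mul(-119, Pow(Add(Mul(-3, -2), -3), -1)), Function('P')(10)), 2) = Pow(Add(Mul(-119, Pow(Add(Mul(-3, -2), -3), -1)), Rational(-12, 7)), 2) = Pow(Add(Mul(-119, Pow(Add(6, -3), -1)), Rational(-12, 7)), 2) = Pow(Add(Mul(-119, Pow(3, -1)), Rational(-12, 7)), 2) = Pow(Add(Mul(-119, Rational(1, 3)), Rational(-12, 7)), 2) = Pow(Add(Rational(-119, 3), Rational(-12, 7)), 2) = Pow(Rational(-869, 21), 2) = Rational(755161, 441)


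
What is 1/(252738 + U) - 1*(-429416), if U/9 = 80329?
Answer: 418980761785/975699 ≈ 4.2942e+5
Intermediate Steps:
U = 722961 (U = 9*80329 = 722961)
1/(252738 + U) - 1*(-429416) = 1/(252738 + 722961) - 1*(-429416) = 1/975699 + 429416 = 418980761785/975699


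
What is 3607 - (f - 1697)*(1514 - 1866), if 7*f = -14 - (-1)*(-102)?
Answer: -4196991/7 ≈ -5.9957e+5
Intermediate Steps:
f = -116/7 (f = (-14 - (-1)*(-102))/7 = (-14 - 1*102)/7 = (-14 - 102)/7 = (⅐)*(-116) = -116/7 ≈ -16.571)
3607 - (f - 1697)*(1514 - 1866) = 3607 - (-116/7 - 1697)*(1514 - 1866) = 3607 - (-11995)*(-352)/7 = 3607 - 1*4222240/7 = 3607 - 4222240/7 = -4196991/7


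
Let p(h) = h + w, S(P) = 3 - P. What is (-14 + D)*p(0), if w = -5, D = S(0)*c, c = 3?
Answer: 25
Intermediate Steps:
D = 9 (D = (3 - 1*0)*3 = (3 + 0)*3 = 3*3 = 9)
p(h) = -5 + h (p(h) = h - 5 = -5 + h)
(-14 + D)*p(0) = (-14 + 9)*(-5 + 0) = -5*(-5) = 25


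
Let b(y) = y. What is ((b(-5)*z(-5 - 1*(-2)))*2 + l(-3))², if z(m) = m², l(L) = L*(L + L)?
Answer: 5184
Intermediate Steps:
l(L) = 2*L² (l(L) = L*(2*L) = 2*L²)
((b(-5)*z(-5 - 1*(-2)))*2 + l(-3))² = (-5*(-5 - 1*(-2))²*2 + 2*(-3)²)² = (-5*(-5 + 2)²*2 + 2*9)² = (-5*(-3)²*2 + 18)² = (-5*9*2 + 18)² = (-45*2 + 18)² = (-90 + 18)² = (-72)² = 5184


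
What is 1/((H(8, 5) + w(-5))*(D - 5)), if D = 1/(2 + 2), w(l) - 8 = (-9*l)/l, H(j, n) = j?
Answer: -4/133 ≈ -0.030075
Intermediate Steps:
w(l) = -1 (w(l) = 8 + (-9*l)/l = 8 - 9 = -1)
D = ¼ (D = 1/4 = ¼ ≈ 0.25000)
1/((H(8, 5) + w(-5))*(D - 5)) = 1/((8 - 1)*(¼ - 5)) = 1/(7*(-19/4)) = (⅐)*(-4/19) = -4/133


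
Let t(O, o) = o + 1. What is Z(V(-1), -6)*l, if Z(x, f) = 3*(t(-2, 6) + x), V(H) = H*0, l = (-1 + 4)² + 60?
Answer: 1449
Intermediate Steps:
l = 69 (l = 3² + 60 = 9 + 60 = 69)
t(O, o) = 1 + o
V(H) = 0
Z(x, f) = 21 + 3*x (Z(x, f) = 3*((1 + 6) + x) = 3*(7 + x) = 21 + 3*x)
Z(V(-1), -6)*l = (21 + 3*0)*69 = (21 + 0)*69 = 21*69 = 1449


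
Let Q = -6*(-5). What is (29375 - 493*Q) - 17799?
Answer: -3214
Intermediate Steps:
Q = 30
(29375 - 493*Q) - 17799 = (29375 - 493*30) - 17799 = (29375 - 14790) - 17799 = 14585 - 17799 = -3214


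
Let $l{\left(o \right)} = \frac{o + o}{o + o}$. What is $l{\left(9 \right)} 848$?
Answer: $848$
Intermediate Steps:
$l{\left(o \right)} = 1$ ($l{\left(o \right)} = \frac{2 o}{2 o} = 2 o \frac{1}{2 o} = 1$)
$l{\left(9 \right)} 848 = 1 \cdot 848 = 848$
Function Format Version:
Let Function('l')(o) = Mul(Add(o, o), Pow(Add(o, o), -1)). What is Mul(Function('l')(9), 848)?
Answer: 848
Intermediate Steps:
Function('l')(o) = 1 (Function('l')(o) = Mul(Mul(2, o), Pow(Mul(2, o), -1)) = Mul(Mul(2, o), Mul(Rational(1, 2), Pow(o, -1))) = 1)
Mul(Function('l')(9), 848) = Mul(1, 848) = 848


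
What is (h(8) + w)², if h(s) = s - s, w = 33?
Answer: 1089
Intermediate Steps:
h(s) = 0
(h(8) + w)² = (0 + 33)² = 33² = 1089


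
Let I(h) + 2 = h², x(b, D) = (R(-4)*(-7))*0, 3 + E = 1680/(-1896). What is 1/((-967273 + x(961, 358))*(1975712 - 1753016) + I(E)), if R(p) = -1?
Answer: -6241/1344360254516161 ≈ -4.6424e-12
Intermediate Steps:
E = -307/79 (E = -3 + 1680/(-1896) = -3 + 1680*(-1/1896) = -3 - 70/79 = -307/79 ≈ -3.8861)
x(b, D) = 0 (x(b, D) = -1*(-7)*0 = 7*0 = 0)
I(h) = -2 + h²
1/((-967273 + x(961, 358))*(1975712 - 1753016) + I(E)) = 1/((-967273 + 0)*(1975712 - 1753016) + (-2 + (-307/79)²)) = 1/(-967273*222696 + (-2 + 94249/6241)) = 1/(-215407828008 + 81767/6241) = 1/(-1344360254516161/6241) = -6241/1344360254516161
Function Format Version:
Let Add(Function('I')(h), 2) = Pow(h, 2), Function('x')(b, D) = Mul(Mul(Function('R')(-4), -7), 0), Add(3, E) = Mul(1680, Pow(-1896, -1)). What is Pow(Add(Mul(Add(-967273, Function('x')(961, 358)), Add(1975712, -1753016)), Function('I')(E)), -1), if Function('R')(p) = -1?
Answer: Rational(-6241, 1344360254516161) ≈ -4.6424e-12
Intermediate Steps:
E = Rational(-307, 79) (E = Add(-3, Mul(1680, Pow(-1896, -1))) = Add(-3, Mul(1680, Rational(-1, 1896))) = Add(-3, Rational(-70, 79)) = Rational(-307, 79) ≈ -3.8861)
Function('x')(b, D) = 0 (Function('x')(b, D) = Mul(Mul(-1, -7), 0) = Mul(7, 0) = 0)
Function('I')(h) = Add(-2, Pow(h, 2))
Pow(Add(Mul(Add(-967273, Function('x')(961, 358)), Add(1975712, -1753016)), Function('I')(E)), -1) = Pow(Add(Mul(Add(-967273, 0), Add(1975712, -1753016)), Add(-2, Pow(Rational(-307, 79), 2))), -1) = Pow(Add(Mul(-967273, 222696), Add(-2, Rational(94249, 6241))), -1) = Pow(Add(-215407828008, Rational(81767, 6241)), -1) = Pow(Rational(-1344360254516161, 6241), -1) = Rational(-6241, 1344360254516161)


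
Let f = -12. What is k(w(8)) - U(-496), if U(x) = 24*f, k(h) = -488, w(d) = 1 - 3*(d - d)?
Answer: -200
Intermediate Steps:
w(d) = 1 (w(d) = 1 - 3*0 = 1 + 0 = 1)
U(x) = -288 (U(x) = 24*(-12) = -288)
k(w(8)) - U(-496) = -488 - 1*(-288) = -488 + 288 = -200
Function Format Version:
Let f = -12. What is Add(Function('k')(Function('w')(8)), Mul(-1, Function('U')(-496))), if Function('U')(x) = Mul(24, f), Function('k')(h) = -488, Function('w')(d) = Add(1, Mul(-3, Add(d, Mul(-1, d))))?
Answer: -200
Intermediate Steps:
Function('w')(d) = 1 (Function('w')(d) = Add(1, Mul(-3, 0)) = Add(1, 0) = 1)
Function('U')(x) = -288 (Function('U')(x) = Mul(24, -12) = -288)
Add(Function('k')(Function('w')(8)), Mul(-1, Function('U')(-496))) = Add(-488, Mul(-1, -288)) = Add(-488, 288) = -200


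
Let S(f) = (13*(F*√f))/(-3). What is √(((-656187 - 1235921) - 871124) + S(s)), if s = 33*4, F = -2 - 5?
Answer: √(-24869088 + 546*√33)/3 ≈ 1662.2*I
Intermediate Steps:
F = -7
s = 132
S(f) = 91*√f/3 (S(f) = (13*(-7*√f))/(-3) = -91*√f*(-⅓) = 91*√f/3)
√(((-656187 - 1235921) - 871124) + S(s)) = √(((-656187 - 1235921) - 871124) + 91*√132/3) = √((-1892108 - 871124) + 91*(2*√33)/3) = √(-2763232 + 182*√33/3)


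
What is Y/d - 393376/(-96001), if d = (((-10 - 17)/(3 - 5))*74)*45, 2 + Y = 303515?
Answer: 15607256531/1438574985 ≈ 10.849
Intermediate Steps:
Y = 303513 (Y = -2 + 303515 = 303513)
d = 44955 (d = (-27/(-2)*74)*45 = (-27*(-½)*74)*45 = ((27/2)*74)*45 = 999*45 = 44955)
Y/d - 393376/(-96001) = 303513/44955 - 393376/(-96001) = 303513*(1/44955) - 393376*(-1/96001) = 101171/14985 + 393376/96001 = 15607256531/1438574985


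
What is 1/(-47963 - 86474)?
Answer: -1/134437 ≈ -7.4384e-6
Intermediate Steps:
1/(-47963 - 86474) = 1/(-134437) = -1/134437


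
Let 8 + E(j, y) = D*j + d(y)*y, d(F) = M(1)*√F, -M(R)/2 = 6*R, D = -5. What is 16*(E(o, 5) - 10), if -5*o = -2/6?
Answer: -880/3 - 960*√5 ≈ -2440.0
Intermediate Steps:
M(R) = -12*R
o = 1/15 (o = -(-2)/(5*6) = -⅕*(-⅓) = 1/15 ≈ 0.066667)
d(F) = -12*√F (d(F) = (-12*1)*√F = -12*√F)
E(j, y) = -8 - 12*y^(3/2) - 5*j (E(j, y) = -8 + (-5*j + (-12*√y)*y) = -8 + (-5*j - 12*y^(3/2)) = -8 + (-12*y^(3/2) - 5*j) = -8 - 12*y^(3/2) - 5*j)
16*(E(o, 5) - 10) = 16*((-8 - 60*√5 - 5*1/15) - 10) = 16*((-8 - 60*√5 - ⅓) - 10) = 16*((-25/3 - 60*√5) - 10) = 16*(-55/3 - 60*√5) = -880/3 - 960*√5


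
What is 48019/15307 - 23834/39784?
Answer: 772780429/304486844 ≈ 2.5380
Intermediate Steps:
48019/15307 - 23834/39784 = 48019*(1/15307) - 23834*1/39784 = 48019/15307 - 11917/19892 = 772780429/304486844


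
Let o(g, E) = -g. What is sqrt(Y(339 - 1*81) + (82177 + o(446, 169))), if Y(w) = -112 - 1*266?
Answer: sqrt(81353) ≈ 285.22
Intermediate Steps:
Y(w) = -378 (Y(w) = -112 - 266 = -378)
sqrt(Y(339 - 1*81) + (82177 + o(446, 169))) = sqrt(-378 + (82177 - 1*446)) = sqrt(-378 + (82177 - 446)) = sqrt(-378 + 81731) = sqrt(81353)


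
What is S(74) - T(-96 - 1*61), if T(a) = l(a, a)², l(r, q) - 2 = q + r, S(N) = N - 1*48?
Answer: -97318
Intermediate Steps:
S(N) = -48 + N (S(N) = N - 48 = -48 + N)
l(r, q) = 2 + q + r (l(r, q) = 2 + (q + r) = 2 + q + r)
T(a) = (2 + 2*a)² (T(a) = (2 + a + a)² = (2 + 2*a)²)
S(74) - T(-96 - 1*61) = (-48 + 74) - 4*(1 + (-96 - 1*61))² = 26 - 4*(1 + (-96 - 61))² = 26 - 4*(1 - 157)² = 26 - 4*(-156)² = 26 - 4*24336 = 26 - 1*97344 = 26 - 97344 = -97318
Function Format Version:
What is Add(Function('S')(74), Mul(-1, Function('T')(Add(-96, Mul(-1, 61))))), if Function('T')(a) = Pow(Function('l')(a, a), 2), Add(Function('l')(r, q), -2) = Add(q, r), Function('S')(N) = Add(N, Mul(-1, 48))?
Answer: -97318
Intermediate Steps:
Function('S')(N) = Add(-48, N) (Function('S')(N) = Add(N, -48) = Add(-48, N))
Function('l')(r, q) = Add(2, q, r) (Function('l')(r, q) = Add(2, Add(q, r)) = Add(2, q, r))
Function('T')(a) = Pow(Add(2, Mul(2, a)), 2) (Function('T')(a) = Pow(Add(2, a, a), 2) = Pow(Add(2, Mul(2, a)), 2))
Add(Function('S')(74), Mul(-1, Function('T')(Add(-96, Mul(-1, 61))))) = Add(Add(-48, 74), Mul(-1, Mul(4, Pow(Add(1, Add(-96, Mul(-1, 61))), 2)))) = Add(26, Mul(-1, Mul(4, Pow(Add(1, Add(-96, -61)), 2)))) = Add(26, Mul(-1, Mul(4, Pow(Add(1, -157), 2)))) = Add(26, Mul(-1, Mul(4, Pow(-156, 2)))) = Add(26, Mul(-1, Mul(4, 24336))) = Add(26, Mul(-1, 97344)) = Add(26, -97344) = -97318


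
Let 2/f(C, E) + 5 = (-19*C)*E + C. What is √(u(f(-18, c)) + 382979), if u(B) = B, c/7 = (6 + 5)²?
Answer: √32131057938624481/289651 ≈ 618.85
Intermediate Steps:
c = 847 (c = 7*(6 + 5)² = 7*11² = 7*121 = 847)
f(C, E) = 2/(-5 + C - 19*C*E) (f(C, E) = 2/(-5 + ((-19*C)*E + C)) = 2/(-5 + (-19*C*E + C)) = 2/(-5 + (C - 19*C*E)) = 2/(-5 + C - 19*C*E))
√(u(f(-18, c)) + 382979) = √(-2/(5 - 1*(-18) + 19*(-18)*847) + 382979) = √(-2/(5 + 18 - 289674) + 382979) = √(-2/(-289651) + 382979) = √(-2*(-1/289651) + 382979) = √(2/289651 + 382979) = √(110930250331/289651) = √32131057938624481/289651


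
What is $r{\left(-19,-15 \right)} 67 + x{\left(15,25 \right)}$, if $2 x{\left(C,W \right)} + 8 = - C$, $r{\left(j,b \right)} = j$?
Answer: $- \frac{2569}{2} \approx -1284.5$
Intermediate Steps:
$x{\left(C,W \right)} = -4 - \frac{C}{2}$ ($x{\left(C,W \right)} = -4 + \frac{\left(-1\right) C}{2} = -4 - \frac{C}{2}$)
$r{\left(-19,-15 \right)} 67 + x{\left(15,25 \right)} = \left(-19\right) 67 - \frac{23}{2} = -1273 - \frac{23}{2} = - \frac{2569}{2}$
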